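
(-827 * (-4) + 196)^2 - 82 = 12277934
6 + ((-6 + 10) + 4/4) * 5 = 31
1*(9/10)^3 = 729/1000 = 0.73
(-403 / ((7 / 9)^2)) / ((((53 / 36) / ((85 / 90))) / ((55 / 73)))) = -61042410 / 189581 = -321.99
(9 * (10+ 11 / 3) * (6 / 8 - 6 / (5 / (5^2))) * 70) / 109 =-2310.48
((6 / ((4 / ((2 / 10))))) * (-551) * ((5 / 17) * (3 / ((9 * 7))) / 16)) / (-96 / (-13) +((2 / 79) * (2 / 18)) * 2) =-5092893 / 260116864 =-0.02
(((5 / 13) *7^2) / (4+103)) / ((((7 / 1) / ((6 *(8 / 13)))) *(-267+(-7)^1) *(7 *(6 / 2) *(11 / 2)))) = -80 / 27251081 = -0.00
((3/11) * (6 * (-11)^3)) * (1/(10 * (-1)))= 217.80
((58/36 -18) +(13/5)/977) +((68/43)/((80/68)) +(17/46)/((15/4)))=-1299527363/86962770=-14.94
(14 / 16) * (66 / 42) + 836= 6699 / 8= 837.38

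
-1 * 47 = -47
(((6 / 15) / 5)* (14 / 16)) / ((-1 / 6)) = -21 / 50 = -0.42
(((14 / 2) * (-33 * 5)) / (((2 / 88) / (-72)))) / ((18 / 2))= 406560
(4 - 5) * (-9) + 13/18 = 175/18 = 9.72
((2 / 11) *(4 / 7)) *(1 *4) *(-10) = -320 / 77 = -4.16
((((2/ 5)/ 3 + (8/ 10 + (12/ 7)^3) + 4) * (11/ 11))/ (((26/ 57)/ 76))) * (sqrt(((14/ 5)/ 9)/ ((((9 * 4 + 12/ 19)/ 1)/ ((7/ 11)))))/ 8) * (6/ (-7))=-9260011 * sqrt(90915)/ 213363150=-13.09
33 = 33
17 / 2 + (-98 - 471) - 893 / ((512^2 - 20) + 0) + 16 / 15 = -115769839 / 206940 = -559.44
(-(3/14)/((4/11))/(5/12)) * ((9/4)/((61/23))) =-20493/17080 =-1.20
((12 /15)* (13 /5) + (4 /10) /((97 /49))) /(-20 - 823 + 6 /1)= -5534 /2029725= -0.00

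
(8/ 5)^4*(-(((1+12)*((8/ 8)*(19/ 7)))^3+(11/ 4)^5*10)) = -63933157128/ 214375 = -298230.47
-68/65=-1.05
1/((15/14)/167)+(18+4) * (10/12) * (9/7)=18841/105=179.44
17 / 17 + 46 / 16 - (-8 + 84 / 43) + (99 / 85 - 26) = -436079 / 29240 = -14.91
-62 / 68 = -31 / 34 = -0.91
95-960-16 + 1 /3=-2642 /3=-880.67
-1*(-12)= 12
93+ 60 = 153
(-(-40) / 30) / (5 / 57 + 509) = 38 / 14509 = 0.00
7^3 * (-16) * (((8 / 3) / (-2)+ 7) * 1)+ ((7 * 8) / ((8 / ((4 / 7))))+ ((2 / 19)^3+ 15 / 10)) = -1279608133 / 41154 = -31093.17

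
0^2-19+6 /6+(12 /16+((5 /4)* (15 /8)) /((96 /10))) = -8707 /512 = -17.01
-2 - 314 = -316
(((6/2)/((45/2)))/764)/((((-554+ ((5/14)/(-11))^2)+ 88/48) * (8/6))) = -0.00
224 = 224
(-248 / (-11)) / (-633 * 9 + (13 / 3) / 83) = -15438 / 3900985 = -0.00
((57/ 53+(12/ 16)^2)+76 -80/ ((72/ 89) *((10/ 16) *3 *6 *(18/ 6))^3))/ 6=12.94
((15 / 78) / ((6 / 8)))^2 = 100 / 1521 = 0.07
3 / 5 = 0.60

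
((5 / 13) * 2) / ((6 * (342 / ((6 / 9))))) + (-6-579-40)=-12504370 / 20007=-625.00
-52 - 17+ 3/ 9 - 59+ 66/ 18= -124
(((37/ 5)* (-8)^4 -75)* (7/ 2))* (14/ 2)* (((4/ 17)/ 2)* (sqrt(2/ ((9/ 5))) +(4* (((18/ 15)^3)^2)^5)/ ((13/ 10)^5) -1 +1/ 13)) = 7407673* sqrt(10)/ 255 +16066285226138666965027902604788/ 723506510257720947265625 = 22298000.96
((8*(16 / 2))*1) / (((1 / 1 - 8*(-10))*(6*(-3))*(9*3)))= -32 / 19683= -0.00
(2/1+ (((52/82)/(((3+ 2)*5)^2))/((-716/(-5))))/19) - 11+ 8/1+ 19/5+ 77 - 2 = 2712127463/34860250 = 77.80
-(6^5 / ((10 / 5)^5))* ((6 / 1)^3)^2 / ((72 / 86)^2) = -16175052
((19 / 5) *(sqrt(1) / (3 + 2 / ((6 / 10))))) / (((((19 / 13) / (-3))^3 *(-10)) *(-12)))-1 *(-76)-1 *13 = 62.96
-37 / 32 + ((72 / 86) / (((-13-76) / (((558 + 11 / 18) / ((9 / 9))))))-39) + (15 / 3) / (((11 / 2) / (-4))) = -66071925 / 1347104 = -49.05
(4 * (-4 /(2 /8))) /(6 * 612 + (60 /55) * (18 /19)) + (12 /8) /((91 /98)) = 996691 /623727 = 1.60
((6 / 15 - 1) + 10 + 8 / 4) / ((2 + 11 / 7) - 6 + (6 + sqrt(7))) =665 / 94 - 931* sqrt(7) / 470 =1.83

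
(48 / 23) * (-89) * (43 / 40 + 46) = -1005522 / 115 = -8743.67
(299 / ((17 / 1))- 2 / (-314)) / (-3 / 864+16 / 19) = 256965120 / 12248041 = 20.98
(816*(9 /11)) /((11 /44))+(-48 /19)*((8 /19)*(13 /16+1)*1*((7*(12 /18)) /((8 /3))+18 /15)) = 52910754 /19855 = 2664.86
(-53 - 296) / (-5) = 349 / 5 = 69.80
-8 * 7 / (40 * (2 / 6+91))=-21 / 1370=-0.02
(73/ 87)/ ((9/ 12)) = 292/ 261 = 1.12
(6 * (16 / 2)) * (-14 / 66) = -112 / 11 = -10.18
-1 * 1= -1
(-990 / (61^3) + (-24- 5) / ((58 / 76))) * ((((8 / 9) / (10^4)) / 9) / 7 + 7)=-3056934338662 / 11490913125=-266.03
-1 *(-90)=90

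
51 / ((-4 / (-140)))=1785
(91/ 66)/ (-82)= -91/ 5412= -0.02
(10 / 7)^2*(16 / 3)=10.88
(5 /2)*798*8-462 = 15498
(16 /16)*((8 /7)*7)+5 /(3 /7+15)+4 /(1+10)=10321 /1188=8.69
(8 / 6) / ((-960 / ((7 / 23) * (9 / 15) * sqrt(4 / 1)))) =-7 / 13800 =-0.00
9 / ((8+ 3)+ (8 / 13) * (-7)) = 39 / 29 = 1.34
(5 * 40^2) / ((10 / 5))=4000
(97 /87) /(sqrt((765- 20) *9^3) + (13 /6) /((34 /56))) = -300118 /40964906449 + 2270673 *sqrt(745) /40964906449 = 0.00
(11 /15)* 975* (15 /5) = 2145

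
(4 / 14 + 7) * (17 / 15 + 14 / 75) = 1683 / 175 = 9.62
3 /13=0.23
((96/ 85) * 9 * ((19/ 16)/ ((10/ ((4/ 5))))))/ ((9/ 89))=20292/ 2125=9.55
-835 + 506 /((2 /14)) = 2707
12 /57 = 4 /19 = 0.21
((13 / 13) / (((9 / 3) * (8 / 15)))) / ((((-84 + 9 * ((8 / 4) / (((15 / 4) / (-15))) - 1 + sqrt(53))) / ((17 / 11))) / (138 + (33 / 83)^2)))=-134834225 / 140425376 - 80900535 * sqrt(53) / 1544679136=-1.34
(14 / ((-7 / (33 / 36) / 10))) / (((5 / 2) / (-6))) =44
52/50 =26/25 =1.04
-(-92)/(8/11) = 253/2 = 126.50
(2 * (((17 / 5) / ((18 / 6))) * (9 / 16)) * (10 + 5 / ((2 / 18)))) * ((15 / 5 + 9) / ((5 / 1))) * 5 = 1683 / 2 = 841.50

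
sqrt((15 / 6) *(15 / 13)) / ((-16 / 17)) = -85 *sqrt(78) / 416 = -1.80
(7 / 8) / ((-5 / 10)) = -7 / 4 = -1.75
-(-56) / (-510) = -28 / 255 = -0.11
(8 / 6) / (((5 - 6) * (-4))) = 1 / 3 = 0.33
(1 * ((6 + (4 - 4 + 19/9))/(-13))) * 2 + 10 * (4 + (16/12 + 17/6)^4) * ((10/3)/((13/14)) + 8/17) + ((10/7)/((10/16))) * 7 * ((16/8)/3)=1332908921/107406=12410.00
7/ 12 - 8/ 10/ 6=9/ 20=0.45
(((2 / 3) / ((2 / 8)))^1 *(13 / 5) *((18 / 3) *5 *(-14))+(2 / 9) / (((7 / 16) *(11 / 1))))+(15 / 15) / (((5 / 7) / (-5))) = -2022835 / 693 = -2918.95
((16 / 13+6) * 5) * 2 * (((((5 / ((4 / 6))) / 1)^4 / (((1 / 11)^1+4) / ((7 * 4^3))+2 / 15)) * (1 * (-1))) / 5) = -43970850000 / 136903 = -321182.52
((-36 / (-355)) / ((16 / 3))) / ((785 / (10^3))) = 270 / 11147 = 0.02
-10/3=-3.33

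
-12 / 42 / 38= -1 / 133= -0.01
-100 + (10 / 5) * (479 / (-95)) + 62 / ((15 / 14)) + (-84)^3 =-168935522 / 285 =-592756.22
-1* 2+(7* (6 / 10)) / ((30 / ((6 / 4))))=-179 / 100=-1.79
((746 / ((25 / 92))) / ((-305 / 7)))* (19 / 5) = -9128056 / 38125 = -239.42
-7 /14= -1 /2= -0.50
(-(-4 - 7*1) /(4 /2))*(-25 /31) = -275 /62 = -4.44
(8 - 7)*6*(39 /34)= 6.88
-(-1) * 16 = 16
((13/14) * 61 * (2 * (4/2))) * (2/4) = 793/7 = 113.29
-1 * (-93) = 93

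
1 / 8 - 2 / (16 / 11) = -5 / 4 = -1.25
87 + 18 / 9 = 89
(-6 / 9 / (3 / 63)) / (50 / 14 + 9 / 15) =-245 / 73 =-3.36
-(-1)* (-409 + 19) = -390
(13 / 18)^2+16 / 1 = 5353 / 324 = 16.52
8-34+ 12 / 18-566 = -1774 / 3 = -591.33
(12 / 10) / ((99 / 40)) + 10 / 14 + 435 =100762 / 231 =436.20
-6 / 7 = -0.86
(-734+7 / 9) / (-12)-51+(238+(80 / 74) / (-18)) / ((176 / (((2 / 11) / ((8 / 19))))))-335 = -1254489455 / 3868128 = -324.31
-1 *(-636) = 636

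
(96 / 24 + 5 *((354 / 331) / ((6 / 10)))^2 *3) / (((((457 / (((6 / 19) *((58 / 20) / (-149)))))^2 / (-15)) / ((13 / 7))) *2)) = -835352745552 / 6418538798794959515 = -0.00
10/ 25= 2/ 5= 0.40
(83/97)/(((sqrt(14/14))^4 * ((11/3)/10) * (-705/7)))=-1162/50149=-0.02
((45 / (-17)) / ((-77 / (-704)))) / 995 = -576 / 23681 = -0.02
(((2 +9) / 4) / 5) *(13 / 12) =143 / 240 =0.60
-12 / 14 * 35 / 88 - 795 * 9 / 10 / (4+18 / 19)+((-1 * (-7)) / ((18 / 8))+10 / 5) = -650732 / 4653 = -139.85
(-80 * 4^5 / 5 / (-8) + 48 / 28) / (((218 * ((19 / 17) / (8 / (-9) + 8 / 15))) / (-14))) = 3902656 / 93195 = 41.88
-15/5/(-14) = 3/14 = 0.21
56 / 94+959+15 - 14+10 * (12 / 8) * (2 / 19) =859222 / 893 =962.17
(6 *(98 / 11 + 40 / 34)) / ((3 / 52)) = 196144 / 187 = 1048.90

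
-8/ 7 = -1.14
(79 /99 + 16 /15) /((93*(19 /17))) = 15691 /874665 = 0.02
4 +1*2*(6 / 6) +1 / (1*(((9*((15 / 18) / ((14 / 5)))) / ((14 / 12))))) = 1448 / 225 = 6.44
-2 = -2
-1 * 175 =-175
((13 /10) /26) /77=1 /1540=0.00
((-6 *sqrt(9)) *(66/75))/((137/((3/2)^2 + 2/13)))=-0.28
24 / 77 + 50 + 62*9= 46840 / 77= 608.31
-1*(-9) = 9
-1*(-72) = 72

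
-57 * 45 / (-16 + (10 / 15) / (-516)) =397062 / 2477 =160.30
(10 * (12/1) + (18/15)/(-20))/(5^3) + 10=10.96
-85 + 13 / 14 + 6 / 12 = -585 / 7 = -83.57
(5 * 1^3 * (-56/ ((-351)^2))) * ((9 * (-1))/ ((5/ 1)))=56/ 13689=0.00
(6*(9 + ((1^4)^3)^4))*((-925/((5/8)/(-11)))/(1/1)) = 976800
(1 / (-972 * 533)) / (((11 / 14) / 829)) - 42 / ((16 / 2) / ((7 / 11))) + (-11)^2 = 670508257 / 5698836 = 117.66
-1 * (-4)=4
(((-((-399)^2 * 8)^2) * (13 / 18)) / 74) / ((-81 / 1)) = 65083349968 / 333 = 195445495.40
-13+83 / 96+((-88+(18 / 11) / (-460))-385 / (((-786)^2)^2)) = -96697187527323409 / 965629900968480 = -100.14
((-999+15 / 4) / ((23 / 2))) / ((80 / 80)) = -3981 / 46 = -86.54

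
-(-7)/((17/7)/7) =343/17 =20.18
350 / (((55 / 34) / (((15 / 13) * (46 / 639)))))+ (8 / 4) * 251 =519.97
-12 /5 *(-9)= 108 /5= 21.60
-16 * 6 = -96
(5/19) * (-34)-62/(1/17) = -20196/19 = -1062.95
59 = 59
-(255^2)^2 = -4228250625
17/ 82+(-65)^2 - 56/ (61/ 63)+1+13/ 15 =312817921/ 75030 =4169.24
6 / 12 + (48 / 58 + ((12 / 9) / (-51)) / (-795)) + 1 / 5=10777093 / 7054830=1.53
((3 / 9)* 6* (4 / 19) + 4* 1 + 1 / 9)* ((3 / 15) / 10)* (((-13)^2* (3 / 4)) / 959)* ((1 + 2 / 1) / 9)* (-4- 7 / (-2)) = -0.00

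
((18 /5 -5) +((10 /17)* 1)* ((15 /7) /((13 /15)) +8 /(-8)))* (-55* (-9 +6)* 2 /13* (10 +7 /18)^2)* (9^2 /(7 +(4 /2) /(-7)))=-280280649 /15886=-17643.25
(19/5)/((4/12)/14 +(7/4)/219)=38836/325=119.50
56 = 56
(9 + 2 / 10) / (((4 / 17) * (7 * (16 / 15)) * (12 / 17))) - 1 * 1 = 5751 / 896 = 6.42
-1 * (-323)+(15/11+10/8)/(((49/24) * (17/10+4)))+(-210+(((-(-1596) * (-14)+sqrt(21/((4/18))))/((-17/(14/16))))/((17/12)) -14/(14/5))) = 2722968284/2959649 -63 * sqrt(42)/1156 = 919.68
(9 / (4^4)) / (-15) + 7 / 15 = 1783 / 3840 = 0.46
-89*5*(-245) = 109025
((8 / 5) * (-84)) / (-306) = 112 / 255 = 0.44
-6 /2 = -3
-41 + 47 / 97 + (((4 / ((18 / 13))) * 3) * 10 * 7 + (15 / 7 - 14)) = 1129097 / 2037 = 554.29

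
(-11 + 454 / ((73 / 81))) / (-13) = -2767 / 73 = -37.90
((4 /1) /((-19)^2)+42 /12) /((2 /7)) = 17745 /1444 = 12.29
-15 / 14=-1.07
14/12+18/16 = 55/24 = 2.29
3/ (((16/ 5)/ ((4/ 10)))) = 3/ 8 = 0.38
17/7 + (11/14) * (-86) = -456/7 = -65.14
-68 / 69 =-0.99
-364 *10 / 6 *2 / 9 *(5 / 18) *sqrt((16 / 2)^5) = -1164800 *sqrt(2) / 243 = -6778.91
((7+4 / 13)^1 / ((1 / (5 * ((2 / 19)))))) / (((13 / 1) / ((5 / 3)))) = 0.49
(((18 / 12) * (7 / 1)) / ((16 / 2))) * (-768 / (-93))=336 / 31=10.84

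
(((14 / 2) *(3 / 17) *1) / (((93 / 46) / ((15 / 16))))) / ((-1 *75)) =-161 / 21080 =-0.01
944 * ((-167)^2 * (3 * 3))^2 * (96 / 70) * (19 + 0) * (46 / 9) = 277225425252997632 / 35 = 7920726435799932.34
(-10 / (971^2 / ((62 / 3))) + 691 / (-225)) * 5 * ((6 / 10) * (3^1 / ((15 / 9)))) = -1954648893 / 117855125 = -16.59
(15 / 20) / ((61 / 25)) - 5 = -1145 / 244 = -4.69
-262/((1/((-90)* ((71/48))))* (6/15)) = 697575/8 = 87196.88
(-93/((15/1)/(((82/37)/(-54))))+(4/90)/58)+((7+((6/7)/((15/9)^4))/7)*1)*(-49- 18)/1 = -416831006827/887236875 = -469.81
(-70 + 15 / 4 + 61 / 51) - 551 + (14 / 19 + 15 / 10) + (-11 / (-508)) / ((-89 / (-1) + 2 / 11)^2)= -48463326466591 / 78954021162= -613.82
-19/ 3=-6.33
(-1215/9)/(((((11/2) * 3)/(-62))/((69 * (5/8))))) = 481275/22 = 21876.14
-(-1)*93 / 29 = 93 / 29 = 3.21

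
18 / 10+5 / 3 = 52 / 15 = 3.47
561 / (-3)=-187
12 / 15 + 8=8.80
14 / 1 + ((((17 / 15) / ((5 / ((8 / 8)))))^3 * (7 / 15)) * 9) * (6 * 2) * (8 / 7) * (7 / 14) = 3359858 / 234375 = 14.34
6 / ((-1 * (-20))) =3 / 10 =0.30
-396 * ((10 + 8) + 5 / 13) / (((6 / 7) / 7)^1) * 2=-1545852 / 13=-118911.69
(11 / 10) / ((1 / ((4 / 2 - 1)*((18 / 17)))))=99 / 85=1.16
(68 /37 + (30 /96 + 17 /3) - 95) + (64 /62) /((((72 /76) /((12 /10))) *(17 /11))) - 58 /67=-9113950471 /104514640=-87.20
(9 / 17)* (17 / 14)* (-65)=-585 / 14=-41.79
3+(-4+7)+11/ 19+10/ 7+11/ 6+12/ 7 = 9221/ 798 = 11.56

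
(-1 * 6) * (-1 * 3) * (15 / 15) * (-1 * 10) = -180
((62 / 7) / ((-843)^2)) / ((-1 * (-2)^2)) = -0.00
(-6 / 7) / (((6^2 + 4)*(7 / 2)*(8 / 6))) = -9 / 1960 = -0.00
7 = 7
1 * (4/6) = 2/3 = 0.67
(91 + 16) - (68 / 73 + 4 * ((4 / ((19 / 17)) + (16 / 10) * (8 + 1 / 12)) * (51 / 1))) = -22624999 / 6935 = -3262.44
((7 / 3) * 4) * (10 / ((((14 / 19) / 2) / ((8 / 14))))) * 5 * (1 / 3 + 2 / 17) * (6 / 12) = 174800 / 1071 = 163.21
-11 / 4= -2.75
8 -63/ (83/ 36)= -1604/ 83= -19.33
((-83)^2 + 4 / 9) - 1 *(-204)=63841 / 9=7093.44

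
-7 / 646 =-0.01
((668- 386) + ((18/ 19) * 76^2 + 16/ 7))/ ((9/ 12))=161176/ 21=7675.05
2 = 2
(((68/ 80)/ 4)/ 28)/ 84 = 0.00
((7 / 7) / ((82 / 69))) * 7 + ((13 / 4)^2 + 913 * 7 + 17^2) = 4392873 / 656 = 6696.45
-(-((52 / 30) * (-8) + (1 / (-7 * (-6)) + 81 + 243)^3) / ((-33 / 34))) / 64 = -214238436844909 / 391184640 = -547665.77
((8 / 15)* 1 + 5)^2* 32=220448 / 225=979.77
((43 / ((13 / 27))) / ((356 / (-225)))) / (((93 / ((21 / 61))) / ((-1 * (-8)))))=-3657150 / 2187887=-1.67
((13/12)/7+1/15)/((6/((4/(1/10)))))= 31/21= 1.48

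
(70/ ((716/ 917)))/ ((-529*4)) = -32095/ 757528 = -0.04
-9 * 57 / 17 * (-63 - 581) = 330372 / 17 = 19433.65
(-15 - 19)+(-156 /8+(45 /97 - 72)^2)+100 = 97174479 /18818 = 5163.91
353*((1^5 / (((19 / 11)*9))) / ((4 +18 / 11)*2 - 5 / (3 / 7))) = -42713 / 741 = -57.64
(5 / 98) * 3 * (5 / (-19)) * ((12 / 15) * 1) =-0.03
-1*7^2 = -49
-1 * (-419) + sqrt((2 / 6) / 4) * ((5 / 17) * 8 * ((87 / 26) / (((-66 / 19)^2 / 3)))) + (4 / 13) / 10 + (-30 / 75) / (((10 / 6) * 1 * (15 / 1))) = 52345 * sqrt(3) / 160446 + 680899 / 1625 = 419.58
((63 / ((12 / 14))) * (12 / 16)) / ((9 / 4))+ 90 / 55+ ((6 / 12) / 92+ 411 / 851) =1993875 / 74888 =26.62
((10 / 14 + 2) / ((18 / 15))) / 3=95 / 126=0.75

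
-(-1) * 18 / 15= 6 / 5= 1.20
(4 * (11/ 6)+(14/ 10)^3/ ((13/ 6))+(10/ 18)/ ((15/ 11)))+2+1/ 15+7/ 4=2250589/ 175500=12.82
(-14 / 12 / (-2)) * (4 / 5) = 7 / 15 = 0.47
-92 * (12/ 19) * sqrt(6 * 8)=-4416 * sqrt(3)/ 19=-402.57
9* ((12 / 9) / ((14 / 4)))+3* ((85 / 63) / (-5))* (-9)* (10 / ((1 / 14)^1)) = 7164 / 7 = 1023.43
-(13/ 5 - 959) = 956.40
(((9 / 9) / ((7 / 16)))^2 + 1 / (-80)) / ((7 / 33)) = 674223 / 27440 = 24.57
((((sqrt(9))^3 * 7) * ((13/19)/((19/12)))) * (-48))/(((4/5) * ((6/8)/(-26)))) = 61326720/361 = 169880.11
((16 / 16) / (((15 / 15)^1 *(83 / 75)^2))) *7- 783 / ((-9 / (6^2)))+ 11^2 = 22449292 / 6889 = 3258.72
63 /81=7 /9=0.78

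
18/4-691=-1373/2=-686.50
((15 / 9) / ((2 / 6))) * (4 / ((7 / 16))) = 320 / 7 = 45.71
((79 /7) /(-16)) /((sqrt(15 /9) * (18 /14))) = -79 * sqrt(15) /720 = -0.42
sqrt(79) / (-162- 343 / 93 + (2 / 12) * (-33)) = -186 * sqrt(79) / 31841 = -0.05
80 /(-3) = -80 /3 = -26.67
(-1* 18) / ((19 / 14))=-252 / 19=-13.26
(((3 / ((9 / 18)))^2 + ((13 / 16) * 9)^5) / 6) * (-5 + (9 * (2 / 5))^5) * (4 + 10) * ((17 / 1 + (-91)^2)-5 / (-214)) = 170528906100337774591287 / 701235200000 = 243183608153.64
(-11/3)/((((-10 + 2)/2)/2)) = 11/6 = 1.83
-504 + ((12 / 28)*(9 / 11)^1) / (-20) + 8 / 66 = -2328001 / 4620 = -503.90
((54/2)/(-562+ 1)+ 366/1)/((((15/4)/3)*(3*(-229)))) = -91244/214115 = -0.43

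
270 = 270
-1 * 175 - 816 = -991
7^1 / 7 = 1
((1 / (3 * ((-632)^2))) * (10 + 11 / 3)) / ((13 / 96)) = 41 / 486798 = 0.00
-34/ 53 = -0.64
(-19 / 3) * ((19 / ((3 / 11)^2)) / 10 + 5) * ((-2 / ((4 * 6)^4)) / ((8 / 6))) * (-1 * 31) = -1619161 / 59719680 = -0.03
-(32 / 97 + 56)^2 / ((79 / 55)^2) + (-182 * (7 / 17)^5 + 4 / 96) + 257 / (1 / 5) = -510436814687549191 / 2001029539095192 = -255.09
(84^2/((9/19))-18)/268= 7439/134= 55.51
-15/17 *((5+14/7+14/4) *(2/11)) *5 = -1575/187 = -8.42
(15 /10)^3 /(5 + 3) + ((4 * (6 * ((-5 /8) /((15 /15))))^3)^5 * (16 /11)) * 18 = -3941045013427582311 /360448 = -10933740826492.54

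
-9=-9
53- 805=-752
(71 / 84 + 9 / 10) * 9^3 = 178119 / 140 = 1272.28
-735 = -735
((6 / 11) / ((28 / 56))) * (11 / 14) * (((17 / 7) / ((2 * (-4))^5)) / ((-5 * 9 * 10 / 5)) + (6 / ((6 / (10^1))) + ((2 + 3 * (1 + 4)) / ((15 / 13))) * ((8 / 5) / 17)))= 1175322709 / 120422400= 9.76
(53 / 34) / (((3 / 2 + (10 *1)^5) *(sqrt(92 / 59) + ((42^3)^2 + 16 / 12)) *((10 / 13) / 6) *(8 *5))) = 1506158748986931 / 2719828008688461977946725351800 - 18603 *sqrt(1357) / 5439656017376923955893450703600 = 0.00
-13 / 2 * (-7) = 91 / 2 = 45.50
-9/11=-0.82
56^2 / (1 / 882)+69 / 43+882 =2766835.60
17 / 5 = 3.40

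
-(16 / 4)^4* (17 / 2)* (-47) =102272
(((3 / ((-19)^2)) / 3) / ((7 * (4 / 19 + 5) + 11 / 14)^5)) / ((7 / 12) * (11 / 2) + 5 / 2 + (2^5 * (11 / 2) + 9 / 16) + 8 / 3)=59022957056 / 282964755652920324040409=0.00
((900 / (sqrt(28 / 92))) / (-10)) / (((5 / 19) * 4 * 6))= -25.83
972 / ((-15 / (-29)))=9396 / 5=1879.20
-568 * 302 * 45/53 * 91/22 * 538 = -188956338480/583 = -324110357.60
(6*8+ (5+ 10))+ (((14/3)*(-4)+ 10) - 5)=148/3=49.33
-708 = -708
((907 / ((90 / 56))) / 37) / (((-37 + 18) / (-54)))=152376 / 3515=43.35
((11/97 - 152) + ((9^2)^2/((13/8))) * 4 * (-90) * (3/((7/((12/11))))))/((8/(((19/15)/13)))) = -417990261189/50490440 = -8278.60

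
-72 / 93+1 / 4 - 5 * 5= -3165 / 124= -25.52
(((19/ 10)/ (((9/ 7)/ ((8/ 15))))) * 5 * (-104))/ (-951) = 55328/ 128385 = 0.43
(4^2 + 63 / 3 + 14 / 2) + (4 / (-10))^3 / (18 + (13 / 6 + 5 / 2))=93494 / 2125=44.00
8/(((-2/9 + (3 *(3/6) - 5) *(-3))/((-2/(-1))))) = 1.56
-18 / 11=-1.64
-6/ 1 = -6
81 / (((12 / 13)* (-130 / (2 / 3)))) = -0.45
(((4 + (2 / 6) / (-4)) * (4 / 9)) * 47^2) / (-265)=-103823 / 7155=-14.51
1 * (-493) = -493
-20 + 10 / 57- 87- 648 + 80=-38465 / 57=-674.82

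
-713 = -713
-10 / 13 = -0.77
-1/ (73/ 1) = -1/ 73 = -0.01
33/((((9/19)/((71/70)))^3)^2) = 66292497847549373411/20841167403000000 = 3180.84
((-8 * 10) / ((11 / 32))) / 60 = -128 / 33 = -3.88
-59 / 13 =-4.54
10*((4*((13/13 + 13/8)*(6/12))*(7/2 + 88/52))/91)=2025/676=3.00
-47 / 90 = -0.52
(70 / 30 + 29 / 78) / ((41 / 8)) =844 / 1599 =0.53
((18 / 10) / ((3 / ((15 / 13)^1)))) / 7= 9 / 91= 0.10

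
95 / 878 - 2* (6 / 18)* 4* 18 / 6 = -6929 / 878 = -7.89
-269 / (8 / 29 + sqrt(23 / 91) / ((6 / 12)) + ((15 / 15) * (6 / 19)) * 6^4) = -760908026606 / 1158437357321 + 81668669 * sqrt(2093) / 2316874714642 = -0.66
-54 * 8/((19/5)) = -2160/19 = -113.68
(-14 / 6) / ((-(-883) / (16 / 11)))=-0.00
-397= -397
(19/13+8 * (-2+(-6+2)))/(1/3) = -1815/13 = -139.62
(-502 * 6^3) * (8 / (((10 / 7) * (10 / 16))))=-24288768 / 25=-971550.72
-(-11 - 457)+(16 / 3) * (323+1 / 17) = 111740 / 51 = 2190.98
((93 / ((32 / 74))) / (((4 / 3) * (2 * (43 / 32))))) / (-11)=-10323 / 1892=-5.46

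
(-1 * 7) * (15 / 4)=-105 / 4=-26.25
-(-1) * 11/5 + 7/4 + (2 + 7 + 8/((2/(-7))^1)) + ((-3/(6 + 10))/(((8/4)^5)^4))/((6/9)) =-2524971053/167772160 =-15.05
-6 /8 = -0.75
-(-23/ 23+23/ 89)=0.74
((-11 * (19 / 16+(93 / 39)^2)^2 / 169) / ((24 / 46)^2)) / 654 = -2010328155011 / 116369808482304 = -0.02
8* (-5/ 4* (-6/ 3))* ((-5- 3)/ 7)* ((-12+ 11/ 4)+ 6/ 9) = 4120/ 21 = 196.19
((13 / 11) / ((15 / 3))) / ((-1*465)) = -13 / 25575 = -0.00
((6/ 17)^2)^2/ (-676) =-324/ 14115049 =-0.00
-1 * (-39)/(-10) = -39/10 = -3.90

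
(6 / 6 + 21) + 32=54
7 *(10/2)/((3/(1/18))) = 35/54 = 0.65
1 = 1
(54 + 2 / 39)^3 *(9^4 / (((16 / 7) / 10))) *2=19917101942640 / 2197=9065590324.37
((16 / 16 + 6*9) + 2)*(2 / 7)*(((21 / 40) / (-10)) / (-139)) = 171 / 27800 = 0.01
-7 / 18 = -0.39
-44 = -44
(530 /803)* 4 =2120 /803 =2.64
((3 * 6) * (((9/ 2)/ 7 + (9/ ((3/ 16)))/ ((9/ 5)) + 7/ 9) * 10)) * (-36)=-1274040/ 7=-182005.71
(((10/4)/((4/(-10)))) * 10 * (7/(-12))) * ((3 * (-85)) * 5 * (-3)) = 1115625/8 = 139453.12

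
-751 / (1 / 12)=-9012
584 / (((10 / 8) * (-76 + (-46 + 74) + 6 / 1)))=-1168 / 105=-11.12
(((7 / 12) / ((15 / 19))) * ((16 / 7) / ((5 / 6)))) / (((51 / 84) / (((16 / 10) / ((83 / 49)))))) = 1668352 / 529125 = 3.15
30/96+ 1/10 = 33/80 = 0.41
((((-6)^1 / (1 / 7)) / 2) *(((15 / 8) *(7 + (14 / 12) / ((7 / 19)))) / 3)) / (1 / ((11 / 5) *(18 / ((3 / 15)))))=-211365 / 8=-26420.62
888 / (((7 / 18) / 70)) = 159840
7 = 7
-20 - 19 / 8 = -179 / 8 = -22.38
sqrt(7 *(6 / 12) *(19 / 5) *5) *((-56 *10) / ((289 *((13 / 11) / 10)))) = -30800 *sqrt(266) / 3757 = -133.71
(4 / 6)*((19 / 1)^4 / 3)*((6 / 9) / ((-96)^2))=130321 / 62208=2.09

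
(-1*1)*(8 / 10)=-4 / 5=-0.80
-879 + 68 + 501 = -310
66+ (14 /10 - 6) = 307 /5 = 61.40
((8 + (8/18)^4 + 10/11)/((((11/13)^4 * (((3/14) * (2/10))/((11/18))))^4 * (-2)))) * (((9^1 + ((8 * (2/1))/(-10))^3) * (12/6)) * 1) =-3162352525191580737193736205010/120373254183671877620331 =-26271222.35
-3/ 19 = -0.16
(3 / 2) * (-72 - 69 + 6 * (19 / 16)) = -3213 / 16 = -200.81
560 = 560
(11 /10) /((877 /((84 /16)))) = 231 /35080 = 0.01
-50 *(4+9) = -650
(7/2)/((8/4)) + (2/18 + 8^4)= 147523/36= 4097.86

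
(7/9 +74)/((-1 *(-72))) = 673/648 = 1.04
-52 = -52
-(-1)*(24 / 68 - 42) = -41.65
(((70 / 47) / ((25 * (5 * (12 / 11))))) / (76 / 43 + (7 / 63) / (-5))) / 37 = 903 / 5338730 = 0.00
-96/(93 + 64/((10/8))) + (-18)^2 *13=3036372/721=4211.33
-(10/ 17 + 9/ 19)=-1.06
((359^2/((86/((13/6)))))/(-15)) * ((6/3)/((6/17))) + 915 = -7236401/23220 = -311.65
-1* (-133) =133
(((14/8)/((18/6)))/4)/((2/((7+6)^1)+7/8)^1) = 91/642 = 0.14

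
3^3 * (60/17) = 1620/17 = 95.29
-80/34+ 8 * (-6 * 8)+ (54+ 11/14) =-78913/238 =-331.57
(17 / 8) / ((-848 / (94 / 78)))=-799 / 264576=-0.00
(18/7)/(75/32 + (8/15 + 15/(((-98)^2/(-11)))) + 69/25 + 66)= 14817600/412702529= 0.04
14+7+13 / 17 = 370 / 17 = 21.76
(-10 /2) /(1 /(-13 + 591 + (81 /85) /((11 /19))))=-541969 /187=-2898.23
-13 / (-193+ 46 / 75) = 0.07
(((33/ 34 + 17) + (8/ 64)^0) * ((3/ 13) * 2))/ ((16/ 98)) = 94815/ 1768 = 53.63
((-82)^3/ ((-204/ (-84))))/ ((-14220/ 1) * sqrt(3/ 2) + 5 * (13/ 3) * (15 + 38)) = 7977743592/ 9241014275 + 49394853648 * sqrt(6)/ 9241014275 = 13.96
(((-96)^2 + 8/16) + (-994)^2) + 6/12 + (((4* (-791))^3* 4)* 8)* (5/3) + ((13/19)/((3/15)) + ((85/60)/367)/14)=-1689304333090.25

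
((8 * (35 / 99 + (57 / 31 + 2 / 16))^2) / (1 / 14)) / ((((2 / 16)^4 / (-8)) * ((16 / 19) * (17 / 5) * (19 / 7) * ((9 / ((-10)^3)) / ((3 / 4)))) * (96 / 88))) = 25376617440160000 / 131006403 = 193705169.05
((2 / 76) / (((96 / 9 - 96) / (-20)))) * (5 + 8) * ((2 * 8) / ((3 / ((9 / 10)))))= 117 / 304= 0.38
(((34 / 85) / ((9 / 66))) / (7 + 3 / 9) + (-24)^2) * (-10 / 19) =-5764 / 19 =-303.37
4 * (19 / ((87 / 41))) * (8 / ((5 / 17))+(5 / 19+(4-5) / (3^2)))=3835304 / 3915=979.64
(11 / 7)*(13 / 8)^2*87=161733 / 448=361.01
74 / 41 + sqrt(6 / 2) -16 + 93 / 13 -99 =-56520 / 533 + sqrt(3) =-104.31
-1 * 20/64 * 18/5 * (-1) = 9/8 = 1.12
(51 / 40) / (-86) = -0.01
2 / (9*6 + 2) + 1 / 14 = 3 / 28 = 0.11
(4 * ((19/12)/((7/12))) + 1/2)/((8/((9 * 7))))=1431/16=89.44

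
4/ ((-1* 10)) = -2/ 5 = -0.40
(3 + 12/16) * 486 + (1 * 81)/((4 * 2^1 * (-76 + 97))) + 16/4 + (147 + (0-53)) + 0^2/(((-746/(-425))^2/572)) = 107575/56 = 1920.98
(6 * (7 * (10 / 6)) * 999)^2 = 4890204900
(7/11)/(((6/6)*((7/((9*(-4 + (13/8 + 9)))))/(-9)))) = -4293/88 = -48.78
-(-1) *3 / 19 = 3 / 19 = 0.16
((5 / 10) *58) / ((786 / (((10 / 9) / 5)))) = 29 / 3537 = 0.01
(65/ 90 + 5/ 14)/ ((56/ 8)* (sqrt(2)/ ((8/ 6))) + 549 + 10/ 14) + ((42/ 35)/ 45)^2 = 1782060892/ 666198129375 -6664* sqrt(2)/ 355305669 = 0.00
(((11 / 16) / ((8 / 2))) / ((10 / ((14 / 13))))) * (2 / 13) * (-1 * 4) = -77 / 6760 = -0.01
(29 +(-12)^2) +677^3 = 310288906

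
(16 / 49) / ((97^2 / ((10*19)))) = 3040 / 461041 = 0.01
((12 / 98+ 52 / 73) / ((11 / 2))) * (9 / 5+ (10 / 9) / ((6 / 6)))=782332 / 1770615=0.44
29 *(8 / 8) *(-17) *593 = -292349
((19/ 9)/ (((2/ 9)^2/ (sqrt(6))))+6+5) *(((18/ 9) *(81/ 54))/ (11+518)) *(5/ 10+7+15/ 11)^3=22244625/ 512072+3803830875 *sqrt(6)/ 22531168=456.98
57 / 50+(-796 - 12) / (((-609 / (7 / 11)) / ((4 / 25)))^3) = 31224154541549 / 27389609156250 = 1.14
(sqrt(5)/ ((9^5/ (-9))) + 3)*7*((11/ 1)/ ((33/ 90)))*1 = 630 -70*sqrt(5)/ 2187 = 629.93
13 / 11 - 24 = -251 / 11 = -22.82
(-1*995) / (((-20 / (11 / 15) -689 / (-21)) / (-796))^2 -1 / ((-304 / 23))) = -319592648861640 / 24316753541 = -13142.90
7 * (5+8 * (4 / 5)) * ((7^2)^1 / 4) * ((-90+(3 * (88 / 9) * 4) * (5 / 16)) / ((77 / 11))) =-7448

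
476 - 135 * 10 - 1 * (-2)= -872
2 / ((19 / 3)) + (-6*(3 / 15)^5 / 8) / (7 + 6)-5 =-14462557 / 3087500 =-4.68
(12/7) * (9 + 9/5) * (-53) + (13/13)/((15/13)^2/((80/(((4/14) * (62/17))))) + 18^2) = -895182164804/912283785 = -981.25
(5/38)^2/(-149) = -25/215156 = -0.00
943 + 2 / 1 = 945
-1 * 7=-7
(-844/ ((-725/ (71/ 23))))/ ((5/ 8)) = 479392/ 83375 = 5.75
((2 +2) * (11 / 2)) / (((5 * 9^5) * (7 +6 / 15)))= 22 / 2184813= 0.00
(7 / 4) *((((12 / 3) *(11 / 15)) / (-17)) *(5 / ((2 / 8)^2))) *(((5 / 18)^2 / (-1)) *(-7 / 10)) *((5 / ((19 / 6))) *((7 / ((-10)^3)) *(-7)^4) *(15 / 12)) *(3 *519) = 1567202329 / 23256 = 67389.16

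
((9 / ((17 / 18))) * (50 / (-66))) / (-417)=450 / 25993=0.02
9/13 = 0.69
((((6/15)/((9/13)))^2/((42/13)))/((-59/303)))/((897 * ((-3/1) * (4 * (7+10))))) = 17069/5886055350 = 0.00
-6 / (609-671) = 3 / 31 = 0.10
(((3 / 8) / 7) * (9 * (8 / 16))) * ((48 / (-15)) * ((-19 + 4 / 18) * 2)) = 1014 / 35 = 28.97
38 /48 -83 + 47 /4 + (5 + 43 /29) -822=-616639 /696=-885.98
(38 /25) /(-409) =-38 /10225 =-0.00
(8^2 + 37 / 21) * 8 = 11048 / 21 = 526.10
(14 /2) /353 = 7 /353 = 0.02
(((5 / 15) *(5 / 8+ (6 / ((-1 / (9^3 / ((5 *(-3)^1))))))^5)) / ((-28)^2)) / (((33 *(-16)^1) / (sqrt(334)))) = -52708129816245769 *sqrt(334) / 31046400000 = -31026986.14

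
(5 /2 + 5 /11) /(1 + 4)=0.59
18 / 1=18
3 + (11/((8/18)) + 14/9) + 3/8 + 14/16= 275/9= 30.56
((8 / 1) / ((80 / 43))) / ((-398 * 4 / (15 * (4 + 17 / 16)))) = -10449 / 50944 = -0.21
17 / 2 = 8.50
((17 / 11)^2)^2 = 83521 / 14641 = 5.70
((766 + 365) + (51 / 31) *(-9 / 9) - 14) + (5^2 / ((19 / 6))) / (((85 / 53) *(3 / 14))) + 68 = 12078952 / 10013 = 1206.33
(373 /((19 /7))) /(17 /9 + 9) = 3357 /266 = 12.62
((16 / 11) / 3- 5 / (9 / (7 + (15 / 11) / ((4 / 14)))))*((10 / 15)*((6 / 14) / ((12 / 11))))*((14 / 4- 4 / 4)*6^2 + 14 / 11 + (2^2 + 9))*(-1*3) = 125023 / 252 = 496.12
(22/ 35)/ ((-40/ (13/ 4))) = -143/ 2800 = -0.05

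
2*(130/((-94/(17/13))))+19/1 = 723/47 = 15.38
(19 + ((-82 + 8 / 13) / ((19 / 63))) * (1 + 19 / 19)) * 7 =-900305 / 247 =-3644.96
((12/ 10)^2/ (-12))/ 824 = -3/ 20600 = -0.00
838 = 838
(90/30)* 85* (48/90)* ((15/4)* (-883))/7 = -450330/7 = -64332.86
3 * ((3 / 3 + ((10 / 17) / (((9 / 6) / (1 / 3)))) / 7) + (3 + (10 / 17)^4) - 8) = -11.58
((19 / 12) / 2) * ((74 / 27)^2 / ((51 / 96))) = 416176 / 37179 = 11.19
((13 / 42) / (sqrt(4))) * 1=13 / 84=0.15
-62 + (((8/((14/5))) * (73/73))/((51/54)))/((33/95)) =-53.29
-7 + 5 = -2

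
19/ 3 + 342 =1045/ 3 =348.33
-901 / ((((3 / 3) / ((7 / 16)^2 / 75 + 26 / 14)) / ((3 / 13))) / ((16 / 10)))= -225198643 / 364000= -618.68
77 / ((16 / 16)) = 77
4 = 4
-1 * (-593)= 593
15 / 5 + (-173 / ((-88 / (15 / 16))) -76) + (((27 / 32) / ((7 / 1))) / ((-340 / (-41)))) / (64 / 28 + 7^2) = -1528627579 / 21482560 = -71.16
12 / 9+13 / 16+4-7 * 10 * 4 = -13145 / 48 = -273.85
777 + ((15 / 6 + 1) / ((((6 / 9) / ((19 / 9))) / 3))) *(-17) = 847 / 4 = 211.75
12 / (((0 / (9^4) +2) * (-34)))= -3 / 17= -0.18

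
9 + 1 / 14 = 127 / 14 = 9.07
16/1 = 16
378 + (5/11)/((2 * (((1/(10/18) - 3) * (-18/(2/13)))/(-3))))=1945919/5148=378.00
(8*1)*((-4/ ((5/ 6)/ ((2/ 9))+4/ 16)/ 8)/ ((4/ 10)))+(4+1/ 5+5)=67/ 10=6.70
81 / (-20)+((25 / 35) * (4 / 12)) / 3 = -5003 / 1260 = -3.97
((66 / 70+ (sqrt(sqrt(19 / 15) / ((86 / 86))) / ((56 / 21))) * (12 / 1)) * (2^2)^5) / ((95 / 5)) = 33792 / 665+ 1536 * 15^(3 / 4) * 19^(1 / 4) / 95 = 308.11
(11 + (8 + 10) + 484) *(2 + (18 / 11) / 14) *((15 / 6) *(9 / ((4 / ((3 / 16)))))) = 11288565 / 9856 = 1145.35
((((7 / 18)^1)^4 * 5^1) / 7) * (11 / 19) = 18865 / 1994544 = 0.01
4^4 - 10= 246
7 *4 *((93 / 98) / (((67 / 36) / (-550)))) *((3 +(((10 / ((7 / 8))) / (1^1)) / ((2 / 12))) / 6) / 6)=-61993800 / 3283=-18883.28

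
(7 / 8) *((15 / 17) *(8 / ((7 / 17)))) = 15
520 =520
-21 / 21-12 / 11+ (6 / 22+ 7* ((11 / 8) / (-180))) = -29647 / 15840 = -1.87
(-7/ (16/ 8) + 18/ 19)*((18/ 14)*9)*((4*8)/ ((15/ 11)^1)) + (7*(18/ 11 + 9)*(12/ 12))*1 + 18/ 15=-4516971/ 7315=-617.49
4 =4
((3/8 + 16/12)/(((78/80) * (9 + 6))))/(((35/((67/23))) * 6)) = 0.00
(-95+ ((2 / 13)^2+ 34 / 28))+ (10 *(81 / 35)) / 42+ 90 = -53181 / 16562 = -3.21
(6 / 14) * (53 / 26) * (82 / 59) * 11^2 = 788799 / 5369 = 146.92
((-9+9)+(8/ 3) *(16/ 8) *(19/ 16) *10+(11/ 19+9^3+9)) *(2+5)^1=319963/ 57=5613.39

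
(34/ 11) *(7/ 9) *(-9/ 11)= -238/ 121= -1.97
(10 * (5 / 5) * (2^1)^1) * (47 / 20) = 47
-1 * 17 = -17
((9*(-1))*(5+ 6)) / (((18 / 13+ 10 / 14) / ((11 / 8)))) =-99099 / 1528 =-64.86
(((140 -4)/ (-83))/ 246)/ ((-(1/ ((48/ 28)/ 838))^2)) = 816/ 29274270067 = 0.00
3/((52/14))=21/26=0.81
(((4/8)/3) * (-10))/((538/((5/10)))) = -0.00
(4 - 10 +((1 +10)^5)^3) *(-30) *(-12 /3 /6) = 83544963388312900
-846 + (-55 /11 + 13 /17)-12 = -862.24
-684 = -684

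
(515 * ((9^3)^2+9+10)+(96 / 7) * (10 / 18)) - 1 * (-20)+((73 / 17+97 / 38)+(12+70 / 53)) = 196791153054635 / 718998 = 273701947.79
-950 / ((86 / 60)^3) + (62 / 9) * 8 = -191414528 / 715563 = -267.50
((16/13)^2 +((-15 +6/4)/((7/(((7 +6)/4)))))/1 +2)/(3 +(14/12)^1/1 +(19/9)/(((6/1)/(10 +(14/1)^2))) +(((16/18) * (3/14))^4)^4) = -5324781032036418247057665/148247396104606778542833764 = -0.04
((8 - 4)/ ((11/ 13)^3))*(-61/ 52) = -10309/ 1331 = -7.75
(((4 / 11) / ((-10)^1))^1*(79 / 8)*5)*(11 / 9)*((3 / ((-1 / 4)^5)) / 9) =20224 / 27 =749.04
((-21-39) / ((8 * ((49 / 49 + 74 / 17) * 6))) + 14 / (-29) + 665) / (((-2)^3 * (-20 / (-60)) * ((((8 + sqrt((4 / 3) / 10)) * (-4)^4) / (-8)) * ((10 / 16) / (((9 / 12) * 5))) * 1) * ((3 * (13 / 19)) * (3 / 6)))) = 5995413045 / 1051715392-399694203 * sqrt(30) / 8413723136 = 5.44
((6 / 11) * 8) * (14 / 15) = 224 / 55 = 4.07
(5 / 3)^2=25 / 9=2.78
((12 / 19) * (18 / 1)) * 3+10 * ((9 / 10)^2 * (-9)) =-7371 / 190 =-38.79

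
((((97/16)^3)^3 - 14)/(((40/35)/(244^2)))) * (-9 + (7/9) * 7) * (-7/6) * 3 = 138611993279679588276377/19327352832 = 7171804358545.26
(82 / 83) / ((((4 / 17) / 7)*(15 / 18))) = 14637 / 415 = 35.27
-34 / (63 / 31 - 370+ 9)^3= 506447 / 689003384576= 0.00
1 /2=0.50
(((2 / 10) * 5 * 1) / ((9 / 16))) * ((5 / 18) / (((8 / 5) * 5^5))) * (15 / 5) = 1 / 3375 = 0.00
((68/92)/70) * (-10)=-17/161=-0.11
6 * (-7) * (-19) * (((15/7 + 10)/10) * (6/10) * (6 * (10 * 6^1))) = 209304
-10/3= -3.33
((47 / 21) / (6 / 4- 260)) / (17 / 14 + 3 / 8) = -0.01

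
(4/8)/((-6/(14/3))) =-7/18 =-0.39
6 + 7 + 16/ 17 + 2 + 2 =305/ 17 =17.94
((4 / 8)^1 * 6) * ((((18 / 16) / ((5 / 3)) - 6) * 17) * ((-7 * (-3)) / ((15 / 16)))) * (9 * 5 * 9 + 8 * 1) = -62809866 / 25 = -2512394.64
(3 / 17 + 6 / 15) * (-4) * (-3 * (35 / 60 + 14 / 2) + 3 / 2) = 49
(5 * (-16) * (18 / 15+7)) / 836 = -0.78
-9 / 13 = -0.69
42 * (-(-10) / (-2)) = -210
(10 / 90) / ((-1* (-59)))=1 / 531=0.00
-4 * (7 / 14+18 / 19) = -110 / 19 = -5.79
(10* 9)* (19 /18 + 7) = 725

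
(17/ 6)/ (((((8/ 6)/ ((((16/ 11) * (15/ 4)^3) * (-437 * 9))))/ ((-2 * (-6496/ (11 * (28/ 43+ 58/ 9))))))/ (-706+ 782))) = -1347309090886500/ 166133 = -8109822195.99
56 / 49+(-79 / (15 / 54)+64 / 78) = -385526 / 1365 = -282.44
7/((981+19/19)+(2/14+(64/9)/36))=3969/556987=0.01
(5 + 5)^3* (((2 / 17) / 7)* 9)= 18000 / 119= 151.26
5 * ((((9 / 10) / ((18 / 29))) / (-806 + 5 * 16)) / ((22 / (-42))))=0.02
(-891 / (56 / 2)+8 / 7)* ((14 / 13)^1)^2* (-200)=1202600 / 169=7115.98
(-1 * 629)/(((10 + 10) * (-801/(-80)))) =-2516/801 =-3.14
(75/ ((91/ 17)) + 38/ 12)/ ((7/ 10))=46895/ 1911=24.54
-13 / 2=-6.50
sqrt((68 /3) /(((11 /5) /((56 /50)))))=4 * sqrt(19635) /165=3.40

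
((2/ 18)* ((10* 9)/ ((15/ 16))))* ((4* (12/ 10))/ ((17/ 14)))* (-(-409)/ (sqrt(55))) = 1465856* sqrt(55)/ 4675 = 2325.36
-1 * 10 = -10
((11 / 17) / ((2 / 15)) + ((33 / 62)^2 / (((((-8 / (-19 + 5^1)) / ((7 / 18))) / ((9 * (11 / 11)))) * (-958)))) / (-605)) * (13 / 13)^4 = 12152429097 / 2504135360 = 4.85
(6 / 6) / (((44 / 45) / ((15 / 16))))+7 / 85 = 62303 / 59840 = 1.04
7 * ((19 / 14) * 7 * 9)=598.50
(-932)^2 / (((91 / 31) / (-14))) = -53854688 / 13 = -4142668.31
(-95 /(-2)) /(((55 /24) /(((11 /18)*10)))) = 380 /3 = 126.67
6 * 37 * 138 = 30636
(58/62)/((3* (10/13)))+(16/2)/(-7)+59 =379289/6510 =58.26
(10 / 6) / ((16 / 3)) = 5 / 16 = 0.31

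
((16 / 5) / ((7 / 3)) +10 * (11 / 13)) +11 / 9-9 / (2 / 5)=-93733 / 8190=-11.44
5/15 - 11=-32/3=-10.67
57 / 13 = 4.38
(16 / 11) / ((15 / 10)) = 32 / 33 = 0.97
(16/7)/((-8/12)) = -24/7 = -3.43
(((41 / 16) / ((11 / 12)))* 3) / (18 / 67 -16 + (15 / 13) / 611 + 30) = 196374789 / 334158572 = 0.59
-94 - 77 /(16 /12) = -607 /4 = -151.75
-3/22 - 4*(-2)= 173/22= 7.86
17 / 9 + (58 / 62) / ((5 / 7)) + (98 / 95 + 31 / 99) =264923 / 58311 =4.54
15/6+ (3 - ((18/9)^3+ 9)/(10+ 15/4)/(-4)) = 639/110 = 5.81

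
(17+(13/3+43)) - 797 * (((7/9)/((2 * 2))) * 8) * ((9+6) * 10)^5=-282436874999807/3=-94145624999935.67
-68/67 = -1.01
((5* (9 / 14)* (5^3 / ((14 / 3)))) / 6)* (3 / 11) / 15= 1125 / 4312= 0.26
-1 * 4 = -4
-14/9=-1.56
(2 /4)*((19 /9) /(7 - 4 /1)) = 19 /54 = 0.35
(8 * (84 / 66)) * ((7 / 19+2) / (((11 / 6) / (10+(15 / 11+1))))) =4112640 / 25289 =162.63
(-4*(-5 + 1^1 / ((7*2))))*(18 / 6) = 414 / 7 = 59.14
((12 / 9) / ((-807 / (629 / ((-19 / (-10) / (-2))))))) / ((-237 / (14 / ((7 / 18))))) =-0.17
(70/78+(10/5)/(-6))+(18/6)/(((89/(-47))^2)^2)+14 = 36208515565/2446947399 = 14.80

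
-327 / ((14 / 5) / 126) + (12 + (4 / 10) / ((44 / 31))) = -1617299 / 110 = -14702.72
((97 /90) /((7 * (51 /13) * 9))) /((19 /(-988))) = -32786 /144585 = -0.23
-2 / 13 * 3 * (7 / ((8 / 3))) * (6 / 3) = -63 / 26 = -2.42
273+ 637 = 910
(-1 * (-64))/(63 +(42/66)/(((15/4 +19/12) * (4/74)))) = 22528/22953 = 0.98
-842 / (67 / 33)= -27786 / 67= -414.72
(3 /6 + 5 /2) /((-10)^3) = -0.00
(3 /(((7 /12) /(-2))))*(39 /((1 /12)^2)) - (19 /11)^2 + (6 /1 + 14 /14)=-48923190 /847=-57760.55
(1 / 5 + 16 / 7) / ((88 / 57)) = 4959 / 3080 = 1.61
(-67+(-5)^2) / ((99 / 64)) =-896 / 33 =-27.15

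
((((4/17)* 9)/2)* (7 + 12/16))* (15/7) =4185/238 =17.58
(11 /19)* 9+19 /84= 8677 /1596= 5.44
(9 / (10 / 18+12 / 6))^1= 81 / 23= 3.52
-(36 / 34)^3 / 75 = -1944 / 122825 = -0.02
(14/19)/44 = 7/418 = 0.02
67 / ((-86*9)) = -67 / 774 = -0.09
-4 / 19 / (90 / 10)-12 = -2056 / 171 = -12.02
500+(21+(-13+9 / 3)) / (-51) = 25489 / 51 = 499.78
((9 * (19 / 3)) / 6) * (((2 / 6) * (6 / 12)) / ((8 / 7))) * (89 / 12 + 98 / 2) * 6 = 90041 / 192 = 468.96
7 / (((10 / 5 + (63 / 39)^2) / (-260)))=-307580 / 779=-394.84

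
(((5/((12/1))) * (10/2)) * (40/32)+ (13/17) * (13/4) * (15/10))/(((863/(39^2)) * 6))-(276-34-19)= -221.14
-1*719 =-719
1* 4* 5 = 20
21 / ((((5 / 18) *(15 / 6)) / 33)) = 24948 / 25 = 997.92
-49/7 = -7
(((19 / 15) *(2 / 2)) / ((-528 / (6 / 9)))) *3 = -19 / 3960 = -0.00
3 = 3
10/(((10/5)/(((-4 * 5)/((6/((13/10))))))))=-65/3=-21.67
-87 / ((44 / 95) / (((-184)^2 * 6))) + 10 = -419729650 / 11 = -38157240.91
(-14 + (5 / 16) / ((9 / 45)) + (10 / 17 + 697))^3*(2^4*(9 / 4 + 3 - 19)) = -355981792879013455 / 5030912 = -70758898760.11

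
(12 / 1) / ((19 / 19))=12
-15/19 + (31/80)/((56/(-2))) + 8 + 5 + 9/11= 13.01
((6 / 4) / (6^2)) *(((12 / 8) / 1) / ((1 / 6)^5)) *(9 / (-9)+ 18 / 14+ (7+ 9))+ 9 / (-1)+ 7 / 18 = 996187 / 126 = 7906.25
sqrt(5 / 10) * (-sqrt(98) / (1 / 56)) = -392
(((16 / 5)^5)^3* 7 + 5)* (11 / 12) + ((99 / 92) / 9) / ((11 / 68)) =2041824029489048260121 / 8422851562500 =242414818.11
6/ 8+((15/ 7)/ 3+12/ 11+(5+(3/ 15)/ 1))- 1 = 10403/ 1540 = 6.76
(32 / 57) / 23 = 32 / 1311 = 0.02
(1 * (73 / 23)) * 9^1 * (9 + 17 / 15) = 33288 / 115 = 289.46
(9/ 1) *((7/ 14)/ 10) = 9/ 20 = 0.45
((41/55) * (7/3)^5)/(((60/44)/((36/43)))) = 2756348/87075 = 31.65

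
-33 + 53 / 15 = -442 / 15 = -29.47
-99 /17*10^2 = -9900 /17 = -582.35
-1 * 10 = -10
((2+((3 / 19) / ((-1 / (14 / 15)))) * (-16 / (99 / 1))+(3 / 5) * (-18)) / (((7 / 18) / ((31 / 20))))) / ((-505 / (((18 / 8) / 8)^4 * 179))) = 150251643603 / 1936759193600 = 0.08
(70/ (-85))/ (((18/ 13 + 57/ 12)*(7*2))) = -52/ 5423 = -0.01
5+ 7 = 12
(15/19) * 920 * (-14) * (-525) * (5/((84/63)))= 380362500/19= 20019078.95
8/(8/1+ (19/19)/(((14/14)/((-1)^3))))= 8/7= 1.14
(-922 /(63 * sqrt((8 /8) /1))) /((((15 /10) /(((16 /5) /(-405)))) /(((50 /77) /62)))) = 29504 /36542583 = 0.00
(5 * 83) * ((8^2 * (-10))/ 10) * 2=-53120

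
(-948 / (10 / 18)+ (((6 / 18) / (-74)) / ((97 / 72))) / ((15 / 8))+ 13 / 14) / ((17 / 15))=-1285398105 / 854182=-1504.83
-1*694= -694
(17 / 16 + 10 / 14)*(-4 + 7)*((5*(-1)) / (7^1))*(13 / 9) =-12935 / 2352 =-5.50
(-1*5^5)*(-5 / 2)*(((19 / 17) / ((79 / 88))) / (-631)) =-15.41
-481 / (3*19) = -8.44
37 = 37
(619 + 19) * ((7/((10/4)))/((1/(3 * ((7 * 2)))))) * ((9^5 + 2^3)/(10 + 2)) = 369247986.80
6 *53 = 318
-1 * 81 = -81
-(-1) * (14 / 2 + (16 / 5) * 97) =1587 / 5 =317.40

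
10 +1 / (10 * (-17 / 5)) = 339 / 34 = 9.97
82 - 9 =73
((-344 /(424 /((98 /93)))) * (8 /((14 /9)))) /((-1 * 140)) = 258 /8215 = 0.03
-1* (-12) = 12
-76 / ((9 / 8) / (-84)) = 17024 / 3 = 5674.67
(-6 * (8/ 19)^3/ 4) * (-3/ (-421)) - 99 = -285878565/ 2887639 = -99.00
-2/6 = -1/3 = -0.33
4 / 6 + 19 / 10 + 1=107 / 30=3.57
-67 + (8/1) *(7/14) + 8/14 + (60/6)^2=263/7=37.57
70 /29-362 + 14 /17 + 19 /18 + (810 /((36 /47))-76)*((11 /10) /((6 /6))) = 64065211 /88740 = 721.94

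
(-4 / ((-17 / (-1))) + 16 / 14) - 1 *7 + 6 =-11 / 119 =-0.09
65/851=0.08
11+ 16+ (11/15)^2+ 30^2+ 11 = 211171/225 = 938.54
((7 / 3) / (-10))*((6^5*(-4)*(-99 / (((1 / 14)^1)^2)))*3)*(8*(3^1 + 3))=-101395058688 / 5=-20279011737.60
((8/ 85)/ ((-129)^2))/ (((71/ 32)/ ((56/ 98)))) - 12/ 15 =-562398212/ 702999045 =-0.80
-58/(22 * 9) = -29/99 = -0.29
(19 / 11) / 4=19 / 44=0.43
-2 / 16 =-1 / 8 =-0.12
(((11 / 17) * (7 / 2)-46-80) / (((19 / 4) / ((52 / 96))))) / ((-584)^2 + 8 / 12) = -54691 / 1321935640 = -0.00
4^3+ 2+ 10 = 76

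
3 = 3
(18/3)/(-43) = -0.14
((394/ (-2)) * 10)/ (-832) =985/ 416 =2.37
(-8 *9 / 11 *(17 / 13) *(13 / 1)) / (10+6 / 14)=-8568 / 803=-10.67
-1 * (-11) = 11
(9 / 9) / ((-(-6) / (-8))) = -1.33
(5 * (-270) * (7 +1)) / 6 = -1800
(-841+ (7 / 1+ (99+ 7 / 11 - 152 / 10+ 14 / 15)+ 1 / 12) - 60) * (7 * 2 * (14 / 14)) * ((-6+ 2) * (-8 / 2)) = -29883896 / 165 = -181114.52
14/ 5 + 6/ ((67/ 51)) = 2468/ 335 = 7.37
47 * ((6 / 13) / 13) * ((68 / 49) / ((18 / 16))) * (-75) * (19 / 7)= -24289600 / 57967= -419.02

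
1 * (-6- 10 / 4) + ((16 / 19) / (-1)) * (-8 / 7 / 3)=-8.18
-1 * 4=-4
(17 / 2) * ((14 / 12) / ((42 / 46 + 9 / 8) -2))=782 / 3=260.67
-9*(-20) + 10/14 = 1265/7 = 180.71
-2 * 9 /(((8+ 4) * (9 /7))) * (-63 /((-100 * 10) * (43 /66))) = -4851 /43000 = -0.11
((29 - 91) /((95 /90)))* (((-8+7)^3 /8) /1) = 279 /38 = 7.34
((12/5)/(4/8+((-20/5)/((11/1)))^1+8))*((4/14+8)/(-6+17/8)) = -122496/194215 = -0.63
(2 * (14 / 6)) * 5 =23.33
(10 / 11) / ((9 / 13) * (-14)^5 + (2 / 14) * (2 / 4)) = -1820 / 745423921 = -0.00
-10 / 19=-0.53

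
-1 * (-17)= 17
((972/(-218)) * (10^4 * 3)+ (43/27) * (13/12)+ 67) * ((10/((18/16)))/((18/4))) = -188859715880/715149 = -264084.43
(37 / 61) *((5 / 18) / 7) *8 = 0.19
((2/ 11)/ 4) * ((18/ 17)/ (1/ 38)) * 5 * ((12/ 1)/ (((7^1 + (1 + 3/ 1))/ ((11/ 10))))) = 2052/ 187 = 10.97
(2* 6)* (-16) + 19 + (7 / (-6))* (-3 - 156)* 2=198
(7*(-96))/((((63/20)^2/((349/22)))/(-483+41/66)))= 35555561600/68607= 518249.76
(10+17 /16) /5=177 /80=2.21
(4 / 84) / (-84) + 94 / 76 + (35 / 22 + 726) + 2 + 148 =878.83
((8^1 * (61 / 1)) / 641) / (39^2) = 488 / 974961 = 0.00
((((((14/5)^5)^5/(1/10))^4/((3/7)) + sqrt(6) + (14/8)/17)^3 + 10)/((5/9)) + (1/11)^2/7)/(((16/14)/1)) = 2809443591482589035725764000000000000000000000000000000000000000000000000000000000000000000000000000000000000000000000000000000000000000000000000000.00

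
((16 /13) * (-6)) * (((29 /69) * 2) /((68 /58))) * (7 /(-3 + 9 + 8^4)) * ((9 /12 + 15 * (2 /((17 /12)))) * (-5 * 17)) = 16.84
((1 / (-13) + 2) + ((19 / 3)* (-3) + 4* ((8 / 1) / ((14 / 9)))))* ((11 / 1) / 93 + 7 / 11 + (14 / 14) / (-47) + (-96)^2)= 46973874242 / 1458457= 32207.93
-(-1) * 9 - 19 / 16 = 125 / 16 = 7.81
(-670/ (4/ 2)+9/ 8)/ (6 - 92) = 2671/ 688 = 3.88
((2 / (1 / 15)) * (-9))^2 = 72900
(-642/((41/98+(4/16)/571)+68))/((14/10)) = -51321480/7657159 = -6.70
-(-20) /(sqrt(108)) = 10* sqrt(3) /9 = 1.92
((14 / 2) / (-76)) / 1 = -0.09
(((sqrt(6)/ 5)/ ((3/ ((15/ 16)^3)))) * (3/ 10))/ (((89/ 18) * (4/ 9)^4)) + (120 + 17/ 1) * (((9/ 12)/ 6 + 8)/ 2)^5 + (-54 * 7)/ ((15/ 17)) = 7971615 * sqrt(6)/ 93323264 + 792553028333/ 5242880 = 151167.70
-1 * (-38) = 38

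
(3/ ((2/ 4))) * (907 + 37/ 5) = 27432/ 5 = 5486.40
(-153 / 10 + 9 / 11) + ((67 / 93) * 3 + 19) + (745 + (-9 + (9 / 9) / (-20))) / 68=8116851 / 463760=17.50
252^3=16003008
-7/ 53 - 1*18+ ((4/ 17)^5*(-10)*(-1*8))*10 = -1321064977/ 75252421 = -17.56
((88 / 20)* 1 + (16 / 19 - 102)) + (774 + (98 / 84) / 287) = 15827243 / 23370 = 677.25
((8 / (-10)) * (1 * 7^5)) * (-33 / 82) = 1109262 / 205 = 5411.03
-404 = -404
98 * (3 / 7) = 42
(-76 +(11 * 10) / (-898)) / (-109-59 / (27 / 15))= 307611 / 572924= 0.54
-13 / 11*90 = -1170 / 11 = -106.36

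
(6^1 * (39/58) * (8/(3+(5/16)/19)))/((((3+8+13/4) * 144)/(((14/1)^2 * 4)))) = 46592/11397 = 4.09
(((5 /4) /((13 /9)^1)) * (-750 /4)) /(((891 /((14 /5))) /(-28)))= 6125 /429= 14.28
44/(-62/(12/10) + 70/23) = -276/305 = -0.90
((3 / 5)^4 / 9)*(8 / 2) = 36 / 625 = 0.06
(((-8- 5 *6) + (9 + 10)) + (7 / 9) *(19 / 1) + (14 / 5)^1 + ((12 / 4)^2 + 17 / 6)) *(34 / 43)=15929 / 1935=8.23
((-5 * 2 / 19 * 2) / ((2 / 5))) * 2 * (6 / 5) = -120 / 19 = -6.32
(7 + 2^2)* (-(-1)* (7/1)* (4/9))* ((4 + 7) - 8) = 308/3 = 102.67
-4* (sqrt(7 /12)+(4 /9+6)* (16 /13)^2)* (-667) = 1334* sqrt(21) /3+39614464 /1521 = 28082.73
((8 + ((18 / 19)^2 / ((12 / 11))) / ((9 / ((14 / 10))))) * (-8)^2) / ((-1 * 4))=-234736 / 1805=-130.05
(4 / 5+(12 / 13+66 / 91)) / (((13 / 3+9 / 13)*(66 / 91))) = 7241 / 10780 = 0.67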